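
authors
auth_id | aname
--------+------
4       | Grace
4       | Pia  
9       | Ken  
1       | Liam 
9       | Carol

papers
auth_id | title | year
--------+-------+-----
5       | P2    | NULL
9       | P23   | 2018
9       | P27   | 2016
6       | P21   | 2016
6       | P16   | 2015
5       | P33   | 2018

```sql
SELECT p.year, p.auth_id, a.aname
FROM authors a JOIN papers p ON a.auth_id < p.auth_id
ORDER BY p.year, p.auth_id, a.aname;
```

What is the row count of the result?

INNER JOIN keeps only pairs where the ON condition holds.
Matching on a.auth_id < p.auth_id.
- auth_id=4: 6 matching p row(s), so 6 row(s) emitted.
- auth_id=4: 6 matching p row(s), so 6 row(s) emitted.
- auth_id=9: no matching p row, dropped.
- auth_id=1: 6 matching p row(s), so 6 row(s) emitted.
- auth_id=9: no matching p row, dropped.
Total: 18 rows.

18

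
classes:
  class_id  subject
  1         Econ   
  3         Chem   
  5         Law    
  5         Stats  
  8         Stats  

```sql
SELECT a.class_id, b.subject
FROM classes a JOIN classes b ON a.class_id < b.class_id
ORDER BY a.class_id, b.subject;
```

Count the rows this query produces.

9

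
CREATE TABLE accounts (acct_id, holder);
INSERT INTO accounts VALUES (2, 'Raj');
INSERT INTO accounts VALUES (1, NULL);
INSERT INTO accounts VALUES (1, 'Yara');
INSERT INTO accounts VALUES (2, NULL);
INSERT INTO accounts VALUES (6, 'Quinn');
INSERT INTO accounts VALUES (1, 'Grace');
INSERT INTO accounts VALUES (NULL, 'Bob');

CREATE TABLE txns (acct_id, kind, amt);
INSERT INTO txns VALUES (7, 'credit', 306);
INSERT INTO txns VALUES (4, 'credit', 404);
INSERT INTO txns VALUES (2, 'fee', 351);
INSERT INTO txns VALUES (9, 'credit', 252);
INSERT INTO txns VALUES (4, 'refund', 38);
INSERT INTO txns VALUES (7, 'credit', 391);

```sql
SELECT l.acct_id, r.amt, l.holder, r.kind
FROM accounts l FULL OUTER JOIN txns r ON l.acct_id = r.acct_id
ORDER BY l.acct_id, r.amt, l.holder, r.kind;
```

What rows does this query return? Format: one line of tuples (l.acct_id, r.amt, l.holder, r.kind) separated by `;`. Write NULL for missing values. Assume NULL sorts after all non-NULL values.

(1, NULL, Grace, NULL); (1, NULL, Yara, NULL); (1, NULL, NULL, NULL); (2, 351, Raj, fee); (2, 351, NULL, fee); (6, NULL, Quinn, NULL); (NULL, 38, NULL, refund); (NULL, 252, NULL, credit); (NULL, 306, NULL, credit); (NULL, 391, NULL, credit); (NULL, 404, NULL, credit); (NULL, NULL, Bob, NULL)

FULL OUTER JOIN keeps every row from both sides; unmatched rows get NULL for the other side's columns.
Matching on l.acct_id = r.acct_id. A NULL in a compared column never satisfies the condition.
- acct_id=2: 1 matching r row(s), so 1 row(s) emitted.
- acct_id=1: no r row matches, row kept with r columns NULL.
- acct_id=1: no r row matches, row kept with r columns NULL.
- acct_id=2: 1 matching r row(s), so 1 row(s) emitted.
- acct_id=6: no r row matches, row kept with r columns NULL.
- acct_id=1: no r row matches, row kept with r columns NULL.
- acct_id=NULL: no r row matches, row kept with r columns NULL.
- 5 row(s) from r found no l partner → padded with NULL.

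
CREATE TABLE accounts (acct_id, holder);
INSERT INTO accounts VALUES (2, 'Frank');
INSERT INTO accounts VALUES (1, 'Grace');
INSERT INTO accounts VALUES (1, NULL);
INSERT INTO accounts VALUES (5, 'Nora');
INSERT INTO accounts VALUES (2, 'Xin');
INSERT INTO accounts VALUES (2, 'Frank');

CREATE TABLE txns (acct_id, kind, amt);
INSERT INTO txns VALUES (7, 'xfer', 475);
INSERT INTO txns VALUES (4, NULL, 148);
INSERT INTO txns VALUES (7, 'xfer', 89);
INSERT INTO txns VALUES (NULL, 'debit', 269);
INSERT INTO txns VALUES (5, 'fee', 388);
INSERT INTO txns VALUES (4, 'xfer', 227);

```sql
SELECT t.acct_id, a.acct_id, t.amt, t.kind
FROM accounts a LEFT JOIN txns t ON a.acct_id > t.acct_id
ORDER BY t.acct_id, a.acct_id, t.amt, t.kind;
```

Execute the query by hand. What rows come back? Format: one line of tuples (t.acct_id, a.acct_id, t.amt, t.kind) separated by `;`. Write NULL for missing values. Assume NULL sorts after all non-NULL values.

LEFT JOIN keeps every row from `accounts`; unmatched rows get NULL for `txns`'s columns.
Matching on a.acct_id > t.acct_id. A NULL in a compared column never satisfies the condition.
- a (acct_id=2) has no partner → padded with NULL.
- a (acct_id=1) has no partner → padded with NULL.
- a (acct_id=1) has no partner → padded with NULL.
- a (acct_id=5) pairs with 2 row(s) of t.
- a (acct_id=2) has no partner → padded with NULL.
- a (acct_id=2) has no partner → padded with NULL.
After projecting and ordering:
t.acct_id | a.acct_id | t.amt | t.kind
4 | 5 | 148 | NULL
4 | 5 | 227 | xfer
NULL | 1 | NULL | NULL
NULL | 1 | NULL | NULL
NULL | 2 | NULL | NULL
NULL | 2 | NULL | NULL
NULL | 2 | NULL | NULL

(4, 5, 148, NULL); (4, 5, 227, xfer); (NULL, 1, NULL, NULL); (NULL, 1, NULL, NULL); (NULL, 2, NULL, NULL); (NULL, 2, NULL, NULL); (NULL, 2, NULL, NULL)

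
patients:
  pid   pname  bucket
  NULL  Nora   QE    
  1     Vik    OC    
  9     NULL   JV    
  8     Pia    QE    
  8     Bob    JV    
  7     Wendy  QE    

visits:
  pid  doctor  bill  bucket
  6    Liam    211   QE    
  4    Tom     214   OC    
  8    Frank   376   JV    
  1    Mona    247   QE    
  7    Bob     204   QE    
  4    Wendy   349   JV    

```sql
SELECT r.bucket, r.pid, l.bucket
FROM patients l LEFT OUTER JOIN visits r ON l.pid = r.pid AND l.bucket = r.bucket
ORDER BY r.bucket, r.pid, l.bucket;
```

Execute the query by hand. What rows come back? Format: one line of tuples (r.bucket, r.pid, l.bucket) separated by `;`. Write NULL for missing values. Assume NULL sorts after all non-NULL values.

LEFT JOIN keeps every row from `patients`; unmatched rows get NULL for `visits`'s columns.
Matching on l.pid = r.pid AND l.bucket = r.bucket. A NULL in a compared column never satisfies the condition.
- l[0] pid=NULL, bucket=QE → no match; kept with NULLs on the r side.
- l[1] pid=1, bucket=OC → no match; kept with NULLs on the r side.
- l[2] pid=9, bucket=JV → no match; kept with NULLs on the r side.
- l[3] pid=8, bucket=QE → no match; kept with NULLs on the r side.
- l[4] pid=8, bucket=JV → 1 match(es) in r → 1 row(s).
- l[5] pid=7, bucket=QE → 1 match(es) in r → 1 row(s).
After projecting and ordering:
r.bucket | r.pid | l.bucket
JV | 8 | JV
QE | 7 | QE
NULL | NULL | JV
NULL | NULL | OC
NULL | NULL | QE
NULL | NULL | QE

(JV, 8, JV); (QE, 7, QE); (NULL, NULL, JV); (NULL, NULL, OC); (NULL, NULL, QE); (NULL, NULL, QE)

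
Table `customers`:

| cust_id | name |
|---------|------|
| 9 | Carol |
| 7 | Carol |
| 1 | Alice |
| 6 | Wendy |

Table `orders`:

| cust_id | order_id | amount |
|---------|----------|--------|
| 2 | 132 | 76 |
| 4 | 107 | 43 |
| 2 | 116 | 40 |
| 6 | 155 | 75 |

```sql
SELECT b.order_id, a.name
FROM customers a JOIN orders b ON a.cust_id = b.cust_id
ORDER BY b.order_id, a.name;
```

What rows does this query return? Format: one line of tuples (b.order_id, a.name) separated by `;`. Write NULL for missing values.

(155, Wendy)

INNER JOIN keeps only pairs where the ON condition holds.
Matching on a.cust_id = b.cust_id.
- a[0] cust_id=9 → no match; dropped.
- a[1] cust_id=7 → no match; dropped.
- a[2] cust_id=1 → no match; dropped.
- a[3] cust_id=6 → 1 match(es) in b → 1 row(s).
After projecting and ordering:
b.order_id | a.name
155 | Wendy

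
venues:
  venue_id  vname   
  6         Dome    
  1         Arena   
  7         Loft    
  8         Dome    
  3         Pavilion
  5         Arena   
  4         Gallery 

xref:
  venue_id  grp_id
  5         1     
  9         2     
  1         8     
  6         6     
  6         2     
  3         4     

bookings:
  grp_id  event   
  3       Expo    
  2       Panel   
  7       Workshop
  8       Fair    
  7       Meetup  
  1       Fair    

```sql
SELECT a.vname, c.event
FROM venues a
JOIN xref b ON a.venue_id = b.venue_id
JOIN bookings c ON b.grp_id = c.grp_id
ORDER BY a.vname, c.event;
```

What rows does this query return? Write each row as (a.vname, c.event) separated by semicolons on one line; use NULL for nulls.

(Arena, Fair); (Arena, Fair); (Dome, Panel)

Joins associate left-to-right: venues INNER JOIN xref on venue_id gives 5 intermediate row(s).
Then INNER JOIN `bookings c` on grp_id: keep only rows whose b.grp_id appears in c.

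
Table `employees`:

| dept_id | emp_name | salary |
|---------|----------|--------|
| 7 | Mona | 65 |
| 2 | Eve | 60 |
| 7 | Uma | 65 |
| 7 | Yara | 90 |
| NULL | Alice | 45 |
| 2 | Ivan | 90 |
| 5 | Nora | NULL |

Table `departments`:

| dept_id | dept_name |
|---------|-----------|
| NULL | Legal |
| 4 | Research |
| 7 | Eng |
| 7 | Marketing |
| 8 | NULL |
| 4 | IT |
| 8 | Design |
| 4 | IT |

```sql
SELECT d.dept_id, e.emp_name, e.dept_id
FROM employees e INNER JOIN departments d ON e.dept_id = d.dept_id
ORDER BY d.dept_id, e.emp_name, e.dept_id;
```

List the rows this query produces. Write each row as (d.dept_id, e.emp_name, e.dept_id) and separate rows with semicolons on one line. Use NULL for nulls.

(7, Mona, 7); (7, Mona, 7); (7, Uma, 7); (7, Uma, 7); (7, Yara, 7); (7, Yara, 7)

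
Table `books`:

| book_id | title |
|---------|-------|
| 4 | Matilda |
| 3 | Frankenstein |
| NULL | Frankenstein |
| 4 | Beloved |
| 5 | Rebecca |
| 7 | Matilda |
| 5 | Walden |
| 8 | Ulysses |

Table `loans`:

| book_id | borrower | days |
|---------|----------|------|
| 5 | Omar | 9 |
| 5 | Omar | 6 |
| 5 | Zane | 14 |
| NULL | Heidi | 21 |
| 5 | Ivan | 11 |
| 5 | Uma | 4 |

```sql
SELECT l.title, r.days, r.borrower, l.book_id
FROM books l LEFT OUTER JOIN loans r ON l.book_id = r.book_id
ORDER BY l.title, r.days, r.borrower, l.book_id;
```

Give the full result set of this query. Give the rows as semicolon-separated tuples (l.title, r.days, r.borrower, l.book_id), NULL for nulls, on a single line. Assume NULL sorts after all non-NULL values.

(Beloved, NULL, NULL, 4); (Frankenstein, NULL, NULL, 3); (Frankenstein, NULL, NULL, NULL); (Matilda, NULL, NULL, 4); (Matilda, NULL, NULL, 7); (Rebecca, 4, Uma, 5); (Rebecca, 6, Omar, 5); (Rebecca, 9, Omar, 5); (Rebecca, 11, Ivan, 5); (Rebecca, 14, Zane, 5); (Ulysses, NULL, NULL, 8); (Walden, 4, Uma, 5); (Walden, 6, Omar, 5); (Walden, 9, Omar, 5); (Walden, 11, Ivan, 5); (Walden, 14, Zane, 5)

LEFT JOIN keeps every row from `books`; unmatched rows get NULL for `loans`'s columns.
Matching on l.book_id = r.book_id. A NULL in a compared column never satisfies the condition.
- l[0] book_id=4 → no match; kept with NULLs on the r side.
- l[1] book_id=3 → no match; kept with NULLs on the r side.
- l[2] book_id=NULL → no match; kept with NULLs on the r side.
- l[3] book_id=4 → no match; kept with NULLs on the r side.
- l[4] book_id=5 → 5 match(es) in r → 5 row(s).
- l[5] book_id=7 → no match; kept with NULLs on the r side.
- l[6] book_id=5 → 5 match(es) in r → 5 row(s).
- l[7] book_id=8 → no match; kept with NULLs on the r side.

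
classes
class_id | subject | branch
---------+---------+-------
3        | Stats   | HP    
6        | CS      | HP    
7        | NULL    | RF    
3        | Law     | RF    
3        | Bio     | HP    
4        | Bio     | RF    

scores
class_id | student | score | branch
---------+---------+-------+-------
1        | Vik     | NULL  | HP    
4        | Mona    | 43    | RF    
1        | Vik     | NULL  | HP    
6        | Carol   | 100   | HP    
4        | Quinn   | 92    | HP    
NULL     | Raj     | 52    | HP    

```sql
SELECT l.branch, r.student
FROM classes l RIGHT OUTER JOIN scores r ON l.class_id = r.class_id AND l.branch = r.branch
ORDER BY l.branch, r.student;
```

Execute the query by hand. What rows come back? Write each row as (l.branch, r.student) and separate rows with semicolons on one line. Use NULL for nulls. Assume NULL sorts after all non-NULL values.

RIGHT JOIN keeps every row from `scores`; unmatched rows get NULL for `classes`'s columns.
Matching on l.class_id = r.class_id AND l.branch = r.branch. A NULL in a compared column never satisfies the condition.
Matched pairs: 2; unmatched r rows kept: 4.

(HP, Carol); (RF, Mona); (NULL, Quinn); (NULL, Raj); (NULL, Vik); (NULL, Vik)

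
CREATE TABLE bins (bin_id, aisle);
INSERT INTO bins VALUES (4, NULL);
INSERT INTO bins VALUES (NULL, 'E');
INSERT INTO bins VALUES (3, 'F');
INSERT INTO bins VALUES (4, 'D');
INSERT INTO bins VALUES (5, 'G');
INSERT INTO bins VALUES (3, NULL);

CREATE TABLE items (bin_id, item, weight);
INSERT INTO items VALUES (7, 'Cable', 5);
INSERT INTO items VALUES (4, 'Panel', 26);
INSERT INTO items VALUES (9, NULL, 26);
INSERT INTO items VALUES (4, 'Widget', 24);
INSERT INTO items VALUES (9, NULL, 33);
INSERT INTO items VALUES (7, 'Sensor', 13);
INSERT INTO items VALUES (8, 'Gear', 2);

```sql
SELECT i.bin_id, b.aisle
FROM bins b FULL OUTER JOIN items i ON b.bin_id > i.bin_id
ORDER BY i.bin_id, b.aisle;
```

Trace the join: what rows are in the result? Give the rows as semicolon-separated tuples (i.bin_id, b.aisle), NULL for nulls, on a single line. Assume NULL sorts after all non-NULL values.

(4, G); (4, G); (7, NULL); (7, NULL); (8, NULL); (9, NULL); (9, NULL); (NULL, D); (NULL, E); (NULL, F); (NULL, NULL); (NULL, NULL)

FULL OUTER JOIN keeps every row from both sides; unmatched rows get NULL for the other side's columns.
Matching on b.bin_id > i.bin_id. A NULL in a compared column never satisfies the condition.
- bin_id=4: no i row matches, row kept with i columns NULL.
- bin_id=NULL: no i row matches, row kept with i columns NULL.
- bin_id=3: no i row matches, row kept with i columns NULL.
- bin_id=4: no i row matches, row kept with i columns NULL.
- bin_id=5: 2 matching i row(s), so 2 row(s) emitted.
- bin_id=3: no i row matches, row kept with i columns NULL.
- 5 row(s) from i found no b partner → padded with NULL.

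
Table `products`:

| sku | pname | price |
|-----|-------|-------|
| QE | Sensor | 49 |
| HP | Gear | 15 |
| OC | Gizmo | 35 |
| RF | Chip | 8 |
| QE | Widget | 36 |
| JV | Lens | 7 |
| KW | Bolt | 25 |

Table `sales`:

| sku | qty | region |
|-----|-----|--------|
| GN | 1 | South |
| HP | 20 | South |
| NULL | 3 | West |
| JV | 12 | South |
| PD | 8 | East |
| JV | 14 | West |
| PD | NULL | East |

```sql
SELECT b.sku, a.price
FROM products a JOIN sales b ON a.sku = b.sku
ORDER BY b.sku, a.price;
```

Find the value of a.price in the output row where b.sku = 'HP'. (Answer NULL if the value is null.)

15

INNER JOIN keeps only pairs where the ON condition holds.
Matching on a.sku = b.sku. A NULL in a compared column never satisfies the condition.
Matched pairs: 3.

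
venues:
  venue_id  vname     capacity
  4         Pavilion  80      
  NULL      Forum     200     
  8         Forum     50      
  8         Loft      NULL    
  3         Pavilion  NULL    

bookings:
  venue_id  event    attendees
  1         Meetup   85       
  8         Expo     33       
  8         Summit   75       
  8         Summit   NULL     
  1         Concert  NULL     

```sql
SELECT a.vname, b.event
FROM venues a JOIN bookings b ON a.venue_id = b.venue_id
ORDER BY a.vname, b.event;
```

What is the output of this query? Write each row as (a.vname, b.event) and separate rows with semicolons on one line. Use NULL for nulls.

INNER JOIN keeps only pairs where the ON condition holds.
Matching on a.venue_id = b.venue_id. A NULL in a compared column never satisfies the condition.
- a (venue_id=4) has no partner → excluded.
- a (venue_id=NULL) has no partner → excluded.
- a (venue_id=8) pairs with 3 row(s) of b.
- a (venue_id=8) pairs with 3 row(s) of b.
- a (venue_id=3) has no partner → excluded.
After projecting and ordering:
a.vname | b.event
Forum | Expo
Forum | Summit
Forum | Summit
Loft | Expo
Loft | Summit
Loft | Summit

(Forum, Expo); (Forum, Summit); (Forum, Summit); (Loft, Expo); (Loft, Summit); (Loft, Summit)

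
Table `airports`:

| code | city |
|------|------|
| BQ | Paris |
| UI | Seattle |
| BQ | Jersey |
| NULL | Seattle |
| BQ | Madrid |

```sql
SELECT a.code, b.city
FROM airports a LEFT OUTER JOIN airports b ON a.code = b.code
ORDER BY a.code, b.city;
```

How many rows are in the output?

11

LEFT JOIN keeps every row from `airports a`; unmatched rows get NULL for `airports b`'s columns.
Matching on a.code = b.code. A NULL in a compared column never satisfies the condition.
Matched pairs: 10; unmatched a rows kept: 1.
Total: 10 matched + 1 padded = 11 rows.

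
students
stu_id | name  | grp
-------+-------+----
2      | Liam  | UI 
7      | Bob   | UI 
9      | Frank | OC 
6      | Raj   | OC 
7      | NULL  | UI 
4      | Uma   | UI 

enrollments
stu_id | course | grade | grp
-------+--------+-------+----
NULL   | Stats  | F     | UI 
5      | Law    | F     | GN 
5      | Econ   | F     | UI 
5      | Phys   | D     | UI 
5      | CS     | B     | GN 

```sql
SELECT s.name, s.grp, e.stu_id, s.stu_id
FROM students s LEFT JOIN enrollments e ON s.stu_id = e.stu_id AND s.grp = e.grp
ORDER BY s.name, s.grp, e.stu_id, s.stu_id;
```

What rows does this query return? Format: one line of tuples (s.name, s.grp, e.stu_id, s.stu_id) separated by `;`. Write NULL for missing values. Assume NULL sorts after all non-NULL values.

(Bob, UI, NULL, 7); (Frank, OC, NULL, 9); (Liam, UI, NULL, 2); (Raj, OC, NULL, 6); (Uma, UI, NULL, 4); (NULL, UI, NULL, 7)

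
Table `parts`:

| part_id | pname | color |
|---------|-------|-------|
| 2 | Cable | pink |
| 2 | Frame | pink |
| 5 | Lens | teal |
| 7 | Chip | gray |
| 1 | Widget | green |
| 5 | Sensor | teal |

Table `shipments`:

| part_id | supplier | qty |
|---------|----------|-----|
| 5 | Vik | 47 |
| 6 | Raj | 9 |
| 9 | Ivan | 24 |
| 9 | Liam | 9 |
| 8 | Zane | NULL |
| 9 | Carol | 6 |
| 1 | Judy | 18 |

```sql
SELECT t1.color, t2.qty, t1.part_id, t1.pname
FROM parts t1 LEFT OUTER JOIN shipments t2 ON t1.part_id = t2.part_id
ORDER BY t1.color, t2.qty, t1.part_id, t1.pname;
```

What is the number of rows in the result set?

LEFT JOIN keeps every row from `parts`; unmatched rows get NULL for `shipments`'s columns.
Matching on t1.part_id = t2.part_id.
- part_id=2: no t2 row matches, row kept with t2 columns NULL.
- part_id=2: no t2 row matches, row kept with t2 columns NULL.
- part_id=5: 1 matching t2 row(s), so 1 row(s) emitted.
- part_id=7: no t2 row matches, row kept with t2 columns NULL.
- part_id=1: 1 matching t2 row(s), so 1 row(s) emitted.
- part_id=5: 1 matching t2 row(s), so 1 row(s) emitted.
Total: 3 matched + 3 padded = 6 rows.

6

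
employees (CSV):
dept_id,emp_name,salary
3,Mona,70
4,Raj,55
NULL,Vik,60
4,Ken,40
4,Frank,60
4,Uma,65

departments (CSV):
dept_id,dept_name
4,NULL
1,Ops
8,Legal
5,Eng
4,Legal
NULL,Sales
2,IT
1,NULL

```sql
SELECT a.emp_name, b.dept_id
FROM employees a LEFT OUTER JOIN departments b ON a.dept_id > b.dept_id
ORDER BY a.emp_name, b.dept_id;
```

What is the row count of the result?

LEFT JOIN keeps every row from `employees`; unmatched rows get NULL for `departments`'s columns.
Matching on a.dept_id > b.dept_id. A NULL in a compared column never satisfies the condition.
- a (dept_id=3) pairs with 3 row(s) of b.
- a (dept_id=4) pairs with 3 row(s) of b.
- a (dept_id=NULL) has no partner → padded with NULL.
- a (dept_id=4) pairs with 3 row(s) of b.
- a (dept_id=4) pairs with 3 row(s) of b.
- a (dept_id=4) pairs with 3 row(s) of b.
Total: 15 matched + 1 padded = 16 rows.

16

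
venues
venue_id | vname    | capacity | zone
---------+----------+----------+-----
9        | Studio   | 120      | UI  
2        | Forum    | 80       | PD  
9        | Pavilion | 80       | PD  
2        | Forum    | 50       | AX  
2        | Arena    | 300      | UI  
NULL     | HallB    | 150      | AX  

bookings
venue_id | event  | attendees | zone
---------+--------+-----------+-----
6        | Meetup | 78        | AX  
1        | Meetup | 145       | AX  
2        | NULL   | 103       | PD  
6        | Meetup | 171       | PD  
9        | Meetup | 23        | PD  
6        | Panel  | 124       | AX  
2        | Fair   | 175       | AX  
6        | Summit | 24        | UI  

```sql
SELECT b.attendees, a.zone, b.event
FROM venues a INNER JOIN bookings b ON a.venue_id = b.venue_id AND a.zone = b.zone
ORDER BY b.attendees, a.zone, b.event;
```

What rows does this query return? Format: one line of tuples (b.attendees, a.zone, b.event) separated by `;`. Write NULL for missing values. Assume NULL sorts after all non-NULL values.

(23, PD, Meetup); (103, PD, NULL); (175, AX, Fair)

INNER JOIN keeps only pairs where the ON condition holds.
Matching on a.venue_id = b.venue_id AND a.zone = b.zone. A NULL in a compared column never satisfies the condition.
- venue_id=9, zone=UI: no matching b row, dropped.
- venue_id=2, zone=PD: 1 matching b row(s), so 1 row(s) emitted.
- venue_id=9, zone=PD: 1 matching b row(s), so 1 row(s) emitted.
- venue_id=2, zone=AX: 1 matching b row(s), so 1 row(s) emitted.
- venue_id=2, zone=UI: no matching b row, dropped.
- venue_id=NULL, zone=AX: no matching b row, dropped.
After projecting and ordering:
b.attendees | a.zone | b.event
23 | PD | Meetup
103 | PD | NULL
175 | AX | Fair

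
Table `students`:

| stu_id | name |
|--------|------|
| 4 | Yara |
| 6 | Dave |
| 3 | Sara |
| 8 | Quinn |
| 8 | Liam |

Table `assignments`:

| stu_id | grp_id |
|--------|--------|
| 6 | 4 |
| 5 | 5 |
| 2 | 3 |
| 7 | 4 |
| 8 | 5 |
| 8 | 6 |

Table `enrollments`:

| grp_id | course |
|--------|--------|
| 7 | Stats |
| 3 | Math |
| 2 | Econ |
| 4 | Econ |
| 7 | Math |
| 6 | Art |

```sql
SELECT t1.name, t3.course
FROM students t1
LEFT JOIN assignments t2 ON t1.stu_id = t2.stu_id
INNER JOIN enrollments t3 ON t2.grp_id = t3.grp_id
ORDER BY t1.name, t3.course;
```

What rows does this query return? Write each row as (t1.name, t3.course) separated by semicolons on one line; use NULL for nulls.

(Dave, Econ); (Liam, Art); (Quinn, Art)

Evaluate left to right. First `students t1 LEFT JOIN assignments t2` on stu_id: 7 row(s).
Then INNER JOIN `enrollments t3` on grp_id: keep only rows whose t2.grp_id appears in t3.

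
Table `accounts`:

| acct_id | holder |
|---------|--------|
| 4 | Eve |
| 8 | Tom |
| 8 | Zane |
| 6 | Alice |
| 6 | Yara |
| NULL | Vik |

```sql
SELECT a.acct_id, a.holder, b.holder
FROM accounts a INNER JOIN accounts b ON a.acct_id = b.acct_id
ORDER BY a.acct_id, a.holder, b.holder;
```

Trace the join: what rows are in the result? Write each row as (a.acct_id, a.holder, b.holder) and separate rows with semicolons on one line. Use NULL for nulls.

(4, Eve, Eve); (6, Alice, Alice); (6, Alice, Yara); (6, Yara, Alice); (6, Yara, Yara); (8, Tom, Tom); (8, Tom, Zane); (8, Zane, Tom); (8, Zane, Zane)

INNER JOIN keeps only pairs where the ON condition holds.
Matching on a.acct_id = b.acct_id. A NULL in a compared column never satisfies the condition.
- acct_id=4: 1 matching b row(s), so 1 row(s) emitted.
- acct_id=8: 2 matching b row(s), so 2 row(s) emitted.
- acct_id=8: 2 matching b row(s), so 2 row(s) emitted.
- acct_id=6: 2 matching b row(s), so 2 row(s) emitted.
- acct_id=6: 2 matching b row(s), so 2 row(s) emitted.
- acct_id=NULL: no matching b row, dropped.
After projecting and ordering:
a.acct_id | a.holder | b.holder
4 | Eve | Eve
6 | Alice | Alice
6 | Alice | Yara
6 | Yara | Alice
6 | Yara | Yara
8 | Tom | Tom
8 | Tom | Zane
8 | Zane | Tom
8 | Zane | Zane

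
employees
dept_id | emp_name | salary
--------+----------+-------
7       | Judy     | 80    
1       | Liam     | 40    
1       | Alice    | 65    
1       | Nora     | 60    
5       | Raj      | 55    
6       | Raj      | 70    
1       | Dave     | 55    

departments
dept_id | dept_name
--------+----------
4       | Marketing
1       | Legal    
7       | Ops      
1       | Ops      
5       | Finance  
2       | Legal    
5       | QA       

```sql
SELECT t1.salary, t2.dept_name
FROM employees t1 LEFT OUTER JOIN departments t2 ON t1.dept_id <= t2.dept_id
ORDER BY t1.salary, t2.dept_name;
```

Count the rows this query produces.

LEFT JOIN keeps every row from `employees`; unmatched rows get NULL for `departments`'s columns.
Matching on t1.dept_id <= t2.dept_id.
- t1[0] dept_id=7 → 1 match(es) in t2 → 1 row(s).
- t1[1] dept_id=1 → 7 match(es) in t2 → 7 row(s).
- t1[2] dept_id=1 → 7 match(es) in t2 → 7 row(s).
- t1[3] dept_id=1 → 7 match(es) in t2 → 7 row(s).
- t1[4] dept_id=5 → 3 match(es) in t2 → 3 row(s).
- t1[5] dept_id=6 → 1 match(es) in t2 → 1 row(s).
- t1[6] dept_id=1 → 7 match(es) in t2 → 7 row(s).
Total: 33 rows.

33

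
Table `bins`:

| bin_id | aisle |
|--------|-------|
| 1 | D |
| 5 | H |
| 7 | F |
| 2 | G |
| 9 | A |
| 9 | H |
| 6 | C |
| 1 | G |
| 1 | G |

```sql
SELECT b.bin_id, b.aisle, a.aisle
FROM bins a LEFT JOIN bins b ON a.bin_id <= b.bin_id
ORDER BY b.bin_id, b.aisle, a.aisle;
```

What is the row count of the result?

49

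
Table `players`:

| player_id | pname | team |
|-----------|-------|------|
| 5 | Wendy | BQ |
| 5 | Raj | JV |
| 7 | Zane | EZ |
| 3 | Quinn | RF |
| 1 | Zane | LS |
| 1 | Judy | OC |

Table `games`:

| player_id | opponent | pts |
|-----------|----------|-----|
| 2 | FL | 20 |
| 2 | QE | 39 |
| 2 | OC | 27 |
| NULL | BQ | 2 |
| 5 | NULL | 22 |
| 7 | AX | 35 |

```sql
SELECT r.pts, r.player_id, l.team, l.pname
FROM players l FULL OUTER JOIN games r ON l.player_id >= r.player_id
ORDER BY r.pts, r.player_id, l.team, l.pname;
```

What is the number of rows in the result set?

FULL OUTER JOIN keeps every row from both sides; unmatched rows get NULL for the other side's columns.
Matching on l.player_id >= r.player_id. A NULL in a compared column never satisfies the condition.
- player_id=5: 4 matching r row(s), so 4 row(s) emitted.
- player_id=5: 4 matching r row(s), so 4 row(s) emitted.
- player_id=7: 5 matching r row(s), so 5 row(s) emitted.
- player_id=3: 3 matching r row(s), so 3 row(s) emitted.
- player_id=1: no r row matches, row kept with r columns NULL.
- player_id=1: no r row matches, row kept with r columns NULL.
- plus 1 unmatched r row(s), each kept with NULL l columns.
Total: 16 matched + 3 padded = 19 rows.

19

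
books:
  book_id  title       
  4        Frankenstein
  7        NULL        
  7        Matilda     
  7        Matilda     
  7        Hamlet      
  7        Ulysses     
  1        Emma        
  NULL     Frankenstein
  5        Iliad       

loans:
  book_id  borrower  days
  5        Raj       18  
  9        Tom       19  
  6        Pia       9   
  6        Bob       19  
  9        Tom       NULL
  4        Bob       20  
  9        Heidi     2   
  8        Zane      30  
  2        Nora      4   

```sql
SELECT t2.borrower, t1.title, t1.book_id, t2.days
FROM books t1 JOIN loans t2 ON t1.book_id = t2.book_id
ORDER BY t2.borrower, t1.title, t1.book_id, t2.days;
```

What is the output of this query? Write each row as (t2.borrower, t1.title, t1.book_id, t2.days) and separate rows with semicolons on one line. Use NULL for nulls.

(Bob, Frankenstein, 4, 20); (Raj, Iliad, 5, 18)

INNER JOIN keeps only pairs where the ON condition holds.
Matching on t1.book_id = t2.book_id. A NULL in a compared column never satisfies the condition.
- t1[0] book_id=4 → 1 match(es) in t2 → 1 row(s).
- t1[1] book_id=7 → no match; dropped.
- t1[2] book_id=7 → no match; dropped.
- t1[3] book_id=7 → no match; dropped.
- t1[4] book_id=7 → no match; dropped.
- t1[5] book_id=7 → no match; dropped.
- t1[6] book_id=1 → no match; dropped.
- t1[7] book_id=NULL → no match; dropped.
- t1[8] book_id=5 → 1 match(es) in t2 → 1 row(s).
After projecting and ordering:
t2.borrower | t1.title | t1.book_id | t2.days
Bob | Frankenstein | 4 | 20
Raj | Iliad | 5 | 18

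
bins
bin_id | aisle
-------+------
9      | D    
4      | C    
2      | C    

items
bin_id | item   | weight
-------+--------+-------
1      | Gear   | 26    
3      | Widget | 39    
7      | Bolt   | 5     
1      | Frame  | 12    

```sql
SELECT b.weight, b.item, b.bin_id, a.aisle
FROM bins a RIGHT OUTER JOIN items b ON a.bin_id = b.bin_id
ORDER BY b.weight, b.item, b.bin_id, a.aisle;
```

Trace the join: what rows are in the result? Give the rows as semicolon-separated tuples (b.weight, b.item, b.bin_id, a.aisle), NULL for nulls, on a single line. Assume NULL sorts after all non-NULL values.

(5, Bolt, 7, NULL); (12, Frame, 1, NULL); (26, Gear, 1, NULL); (39, Widget, 3, NULL)

RIGHT JOIN keeps every row from `items`; unmatched rows get NULL for `bins`'s columns.
Matching on a.bin_id = b.bin_id.
Matched pairs: 0; unmatched b rows kept: 4.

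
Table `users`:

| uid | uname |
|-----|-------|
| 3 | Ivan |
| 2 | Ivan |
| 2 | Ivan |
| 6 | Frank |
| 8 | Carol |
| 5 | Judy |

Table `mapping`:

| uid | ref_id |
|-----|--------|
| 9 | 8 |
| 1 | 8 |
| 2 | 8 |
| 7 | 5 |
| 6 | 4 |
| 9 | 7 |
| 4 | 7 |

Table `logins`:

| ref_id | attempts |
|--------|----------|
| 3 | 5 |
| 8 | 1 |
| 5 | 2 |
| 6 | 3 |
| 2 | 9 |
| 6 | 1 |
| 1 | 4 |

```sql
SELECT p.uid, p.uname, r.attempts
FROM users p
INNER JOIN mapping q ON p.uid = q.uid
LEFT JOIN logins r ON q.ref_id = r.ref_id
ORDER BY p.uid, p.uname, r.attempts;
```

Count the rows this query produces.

3

Step 1 — p INNER JOIN q on uid → 3 row(s).
Then LEFT JOIN `logins r` on ref_id: each of those 3 rows is kept; rows whose q.ref_id has no match in r get NULL for r's columns.
Result: 3 row(s).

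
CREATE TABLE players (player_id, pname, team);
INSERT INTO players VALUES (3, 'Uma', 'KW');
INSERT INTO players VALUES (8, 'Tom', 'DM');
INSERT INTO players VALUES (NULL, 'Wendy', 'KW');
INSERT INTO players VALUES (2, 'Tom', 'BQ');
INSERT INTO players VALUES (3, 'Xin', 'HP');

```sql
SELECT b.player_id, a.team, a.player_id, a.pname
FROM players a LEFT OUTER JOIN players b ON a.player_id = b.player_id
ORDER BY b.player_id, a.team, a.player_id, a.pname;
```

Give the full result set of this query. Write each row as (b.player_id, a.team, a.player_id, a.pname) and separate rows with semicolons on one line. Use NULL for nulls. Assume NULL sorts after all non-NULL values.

(2, BQ, 2, Tom); (3, HP, 3, Xin); (3, HP, 3, Xin); (3, KW, 3, Uma); (3, KW, 3, Uma); (8, DM, 8, Tom); (NULL, KW, NULL, Wendy)

LEFT JOIN keeps every row from `players a`; unmatched rows get NULL for `players b`'s columns.
Matching on a.player_id = b.player_id. A NULL in a compared column never satisfies the condition.
- player_id=3: 2 matching b row(s), so 2 row(s) emitted.
- player_id=8: 1 matching b row(s), so 1 row(s) emitted.
- player_id=NULL: no b row matches, row kept with b columns NULL.
- player_id=2: 1 matching b row(s), so 1 row(s) emitted.
- player_id=3: 2 matching b row(s), so 2 row(s) emitted.
After projecting and ordering:
b.player_id | a.team | a.player_id | a.pname
2 | BQ | 2 | Tom
3 | HP | 3 | Xin
3 | HP | 3 | Xin
3 | KW | 3 | Uma
3 | KW | 3 | Uma
8 | DM | 8 | Tom
NULL | KW | NULL | Wendy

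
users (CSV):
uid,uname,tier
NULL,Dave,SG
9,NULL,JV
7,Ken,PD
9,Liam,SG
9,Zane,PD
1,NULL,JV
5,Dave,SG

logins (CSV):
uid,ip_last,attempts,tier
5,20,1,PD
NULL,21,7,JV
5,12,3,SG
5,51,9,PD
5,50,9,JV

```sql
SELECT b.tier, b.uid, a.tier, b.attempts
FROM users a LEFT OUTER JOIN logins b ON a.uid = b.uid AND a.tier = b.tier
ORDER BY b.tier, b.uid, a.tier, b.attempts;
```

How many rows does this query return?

7

LEFT JOIN keeps every row from `users`; unmatched rows get NULL for `logins`'s columns.
Matching on a.uid = b.uid AND a.tier = b.tier. A NULL in a compared column never satisfies the condition.
Matched pairs: 1; unmatched a rows kept: 6.
Total: 1 matched + 6 padded = 7 rows.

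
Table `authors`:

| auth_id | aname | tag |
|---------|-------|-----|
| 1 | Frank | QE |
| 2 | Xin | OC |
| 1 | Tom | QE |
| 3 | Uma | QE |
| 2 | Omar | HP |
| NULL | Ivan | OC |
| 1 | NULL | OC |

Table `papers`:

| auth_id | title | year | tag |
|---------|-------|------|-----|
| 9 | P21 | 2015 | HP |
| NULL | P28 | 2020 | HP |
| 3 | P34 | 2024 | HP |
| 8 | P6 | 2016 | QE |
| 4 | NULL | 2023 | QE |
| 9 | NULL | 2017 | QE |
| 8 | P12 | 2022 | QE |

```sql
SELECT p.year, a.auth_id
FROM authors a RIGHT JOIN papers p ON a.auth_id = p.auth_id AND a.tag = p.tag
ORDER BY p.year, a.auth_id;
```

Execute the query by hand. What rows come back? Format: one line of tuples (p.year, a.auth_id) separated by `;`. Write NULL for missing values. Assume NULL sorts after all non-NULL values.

(2015, NULL); (2016, NULL); (2017, NULL); (2020, NULL); (2022, NULL); (2023, NULL); (2024, NULL)

RIGHT JOIN keeps every row from `papers`; unmatched rows get NULL for `authors`'s columns.
Matching on a.auth_id = p.auth_id AND a.tag = p.tag. A NULL in a compared column never satisfies the condition.
Matched pairs: 0; unmatched p rows kept: 7.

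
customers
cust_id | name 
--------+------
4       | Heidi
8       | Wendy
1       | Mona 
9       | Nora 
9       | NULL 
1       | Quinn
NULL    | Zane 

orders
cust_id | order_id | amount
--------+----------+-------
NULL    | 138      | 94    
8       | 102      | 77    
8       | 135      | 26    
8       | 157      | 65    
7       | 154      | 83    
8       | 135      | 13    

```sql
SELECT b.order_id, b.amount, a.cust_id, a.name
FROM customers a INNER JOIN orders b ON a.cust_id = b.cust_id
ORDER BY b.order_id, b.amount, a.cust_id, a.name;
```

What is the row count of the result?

INNER JOIN keeps only pairs where the ON condition holds.
Matching on a.cust_id = b.cust_id. A NULL in a compared column never satisfies the condition.
Matched pairs: 4.
Total: 4 rows.

4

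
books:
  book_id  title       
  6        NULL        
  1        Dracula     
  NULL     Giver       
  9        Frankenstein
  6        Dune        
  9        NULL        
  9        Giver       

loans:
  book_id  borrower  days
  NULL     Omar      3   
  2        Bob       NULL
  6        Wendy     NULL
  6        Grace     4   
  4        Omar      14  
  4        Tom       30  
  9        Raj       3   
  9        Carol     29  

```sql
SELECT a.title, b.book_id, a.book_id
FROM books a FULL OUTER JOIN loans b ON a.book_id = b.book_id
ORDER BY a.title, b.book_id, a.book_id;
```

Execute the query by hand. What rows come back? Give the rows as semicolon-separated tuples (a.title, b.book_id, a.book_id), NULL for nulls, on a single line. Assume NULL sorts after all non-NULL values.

(Dracula, NULL, 1); (Dune, 6, 6); (Dune, 6, 6); (Frankenstein, 9, 9); (Frankenstein, 9, 9); (Giver, 9, 9); (Giver, 9, 9); (Giver, NULL, NULL); (NULL, 2, NULL); (NULL, 4, NULL); (NULL, 4, NULL); (NULL, 6, 6); (NULL, 6, 6); (NULL, 9, 9); (NULL, 9, 9); (NULL, NULL, NULL)

FULL OUTER JOIN keeps every row from both sides; unmatched rows get NULL for the other side's columns.
Matching on a.book_id = b.book_id. A NULL in a compared column never satisfies the condition.
Matched pairs: 10; unmatched a rows kept: 2; unmatched b rows kept: 4.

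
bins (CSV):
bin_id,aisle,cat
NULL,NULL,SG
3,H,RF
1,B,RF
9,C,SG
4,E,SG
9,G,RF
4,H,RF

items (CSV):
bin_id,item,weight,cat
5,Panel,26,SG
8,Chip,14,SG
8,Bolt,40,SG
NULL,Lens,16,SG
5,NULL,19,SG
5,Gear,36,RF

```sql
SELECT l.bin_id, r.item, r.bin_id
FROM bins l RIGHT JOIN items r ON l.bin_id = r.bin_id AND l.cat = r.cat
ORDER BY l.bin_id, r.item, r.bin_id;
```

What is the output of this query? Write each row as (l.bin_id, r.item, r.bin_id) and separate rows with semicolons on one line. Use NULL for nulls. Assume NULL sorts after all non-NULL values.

(NULL, Bolt, 8); (NULL, Chip, 8); (NULL, Gear, 5); (NULL, Lens, NULL); (NULL, Panel, 5); (NULL, NULL, 5)

RIGHT JOIN keeps every row from `items`; unmatched rows get NULL for `bins`'s columns.
Matching on l.bin_id = r.bin_id AND l.cat = r.cat. A NULL in a compared column never satisfies the condition.
- l row (bin_id=NULL, cat=SG): no match.
- l row (bin_id=3, cat=RF): no match.
- l row (bin_id=1, cat=RF): no match.
- l row (bin_id=9, cat=SG): no match.
- l row (bin_id=4, cat=SG): no match.
- l row (bin_id=9, cat=RF): no match.
- l row (bin_id=4, cat=RF): no match.
- plus 6 unmatched r row(s), each kept with NULL l columns.
After projecting and ordering:
l.bin_id | r.item | r.bin_id
NULL | Bolt | 8
NULL | Chip | 8
NULL | Gear | 5
NULL | Lens | NULL
NULL | Panel | 5
NULL | NULL | 5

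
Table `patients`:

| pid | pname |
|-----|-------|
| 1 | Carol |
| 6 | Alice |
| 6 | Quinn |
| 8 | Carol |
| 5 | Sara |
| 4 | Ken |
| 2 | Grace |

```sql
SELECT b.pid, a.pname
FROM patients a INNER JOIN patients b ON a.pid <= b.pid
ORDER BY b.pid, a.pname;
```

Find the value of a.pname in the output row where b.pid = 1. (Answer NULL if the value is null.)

INNER JOIN keeps only pairs where the ON condition holds.
Matching on a.pid <= b.pid.
- a (pid=1) pairs with 7 row(s) of b.
- a (pid=6) pairs with 3 row(s) of b.
- a (pid=6) pairs with 3 row(s) of b.
- a (pid=8) pairs with 1 row(s) of b.
- a (pid=5) pairs with 4 row(s) of b.
- a (pid=4) pairs with 5 row(s) of b.
- a (pid=2) pairs with 6 row(s) of b.

Carol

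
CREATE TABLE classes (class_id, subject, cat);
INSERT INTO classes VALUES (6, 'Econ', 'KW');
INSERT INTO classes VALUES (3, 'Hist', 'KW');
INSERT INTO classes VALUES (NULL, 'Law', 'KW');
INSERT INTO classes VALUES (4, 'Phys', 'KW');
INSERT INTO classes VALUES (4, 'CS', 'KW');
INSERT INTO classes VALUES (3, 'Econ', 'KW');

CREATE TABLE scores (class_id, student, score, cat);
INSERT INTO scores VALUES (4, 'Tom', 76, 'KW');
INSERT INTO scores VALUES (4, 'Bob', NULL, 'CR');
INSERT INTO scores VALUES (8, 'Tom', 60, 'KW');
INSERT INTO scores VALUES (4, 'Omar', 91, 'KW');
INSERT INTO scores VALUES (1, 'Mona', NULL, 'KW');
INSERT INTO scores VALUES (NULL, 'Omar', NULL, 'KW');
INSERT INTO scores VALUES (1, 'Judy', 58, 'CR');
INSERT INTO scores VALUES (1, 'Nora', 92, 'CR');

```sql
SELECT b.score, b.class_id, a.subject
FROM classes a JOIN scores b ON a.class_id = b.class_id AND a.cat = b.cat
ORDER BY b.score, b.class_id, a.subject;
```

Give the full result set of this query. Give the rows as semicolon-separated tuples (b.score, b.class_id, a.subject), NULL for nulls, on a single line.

(76, 4, CS); (76, 4, Phys); (91, 4, CS); (91, 4, Phys)

INNER JOIN keeps only pairs where the ON condition holds.
Matching on a.class_id = b.class_id AND a.cat = b.cat. A NULL in a compared column never satisfies the condition.
Matched pairs: 4.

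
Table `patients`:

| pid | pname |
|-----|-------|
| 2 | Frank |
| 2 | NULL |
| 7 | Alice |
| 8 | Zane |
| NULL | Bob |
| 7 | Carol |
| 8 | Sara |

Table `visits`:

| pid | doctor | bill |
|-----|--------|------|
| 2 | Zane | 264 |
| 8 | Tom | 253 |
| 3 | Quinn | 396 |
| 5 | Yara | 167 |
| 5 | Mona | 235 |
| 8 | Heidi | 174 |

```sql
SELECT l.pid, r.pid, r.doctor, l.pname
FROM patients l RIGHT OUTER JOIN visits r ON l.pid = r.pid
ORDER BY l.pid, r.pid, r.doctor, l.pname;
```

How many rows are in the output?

RIGHT JOIN keeps every row from `visits`; unmatched rows get NULL for `patients`'s columns.
Matching on l.pid = r.pid. A NULL in a compared column never satisfies the condition.
- l[0] pid=2 → 1 match(es) in r → 1 row(s).
- l[1] pid=2 → 1 match(es) in r → 1 row(s).
- l[2] pid=7 → no match.
- l[3] pid=8 → 2 match(es) in r → 2 row(s).
- l[4] pid=NULL → no match.
- l[5] pid=7 → no match.
- l[6] pid=8 → 2 match(es) in r → 2 row(s).
- plus 3 unmatched r row(s), each kept with NULL l columns.
Total: 6 matched + 3 padded = 9 rows.

9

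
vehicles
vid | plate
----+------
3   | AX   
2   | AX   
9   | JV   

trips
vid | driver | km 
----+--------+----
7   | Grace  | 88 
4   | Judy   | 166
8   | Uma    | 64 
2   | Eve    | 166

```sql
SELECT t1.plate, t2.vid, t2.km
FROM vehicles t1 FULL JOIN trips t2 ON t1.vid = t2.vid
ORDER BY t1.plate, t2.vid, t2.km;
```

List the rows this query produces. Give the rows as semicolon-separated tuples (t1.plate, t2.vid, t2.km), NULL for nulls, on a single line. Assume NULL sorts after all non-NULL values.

(AX, 2, 166); (AX, NULL, NULL); (JV, NULL, NULL); (NULL, 4, 166); (NULL, 7, 88); (NULL, 8, 64)

FULL OUTER JOIN keeps every row from both sides; unmatched rows get NULL for the other side's columns.
Matching on t1.vid = t2.vid.
- vid=3: no t2 row matches, row kept with t2 columns NULL.
- vid=2: 1 matching t2 row(s), so 1 row(s) emitted.
- vid=9: no t2 row matches, row kept with t2 columns NULL.
- 3 t2 row(s) had no t1 match → kept, t1 columns NULL.
After projecting and ordering:
t1.plate | t2.vid | t2.km
AX | 2 | 166
AX | NULL | NULL
JV | NULL | NULL
NULL | 4 | 166
NULL | 7 | 88
NULL | 8 | 64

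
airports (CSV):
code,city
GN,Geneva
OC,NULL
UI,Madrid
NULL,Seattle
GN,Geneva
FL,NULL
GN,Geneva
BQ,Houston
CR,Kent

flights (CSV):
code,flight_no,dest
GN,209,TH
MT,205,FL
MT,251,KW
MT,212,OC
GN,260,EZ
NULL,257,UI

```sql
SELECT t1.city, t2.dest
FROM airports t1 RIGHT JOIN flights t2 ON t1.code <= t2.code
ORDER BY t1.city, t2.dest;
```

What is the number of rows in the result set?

RIGHT JOIN keeps every row from `flights`; unmatched rows get NULL for `airports`'s columns.
Matching on t1.code <= t2.code. A NULL in a compared column never satisfies the condition.
Matched pairs: 30; unmatched t2 rows kept: 1.
Total: 30 matched + 1 padded = 31 rows.

31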